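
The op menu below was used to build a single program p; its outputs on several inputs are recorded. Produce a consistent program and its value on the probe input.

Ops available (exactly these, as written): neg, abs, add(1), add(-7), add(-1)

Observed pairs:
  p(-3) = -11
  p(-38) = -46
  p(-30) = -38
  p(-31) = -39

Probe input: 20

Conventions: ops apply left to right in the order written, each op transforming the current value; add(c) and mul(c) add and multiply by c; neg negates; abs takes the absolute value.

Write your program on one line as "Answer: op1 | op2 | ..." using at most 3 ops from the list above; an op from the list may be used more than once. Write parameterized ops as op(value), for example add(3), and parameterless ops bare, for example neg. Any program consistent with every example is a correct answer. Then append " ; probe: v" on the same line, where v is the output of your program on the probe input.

add(-1) | add(-7) ; probe: 12

Check, running the answer program on each example:
  -3 -> -4 -> -11
  -38 -> -39 -> -46
  -30 -> -31 -> -38
  -31 -> -32 -> -39
  probe: 20 -> 19 -> 12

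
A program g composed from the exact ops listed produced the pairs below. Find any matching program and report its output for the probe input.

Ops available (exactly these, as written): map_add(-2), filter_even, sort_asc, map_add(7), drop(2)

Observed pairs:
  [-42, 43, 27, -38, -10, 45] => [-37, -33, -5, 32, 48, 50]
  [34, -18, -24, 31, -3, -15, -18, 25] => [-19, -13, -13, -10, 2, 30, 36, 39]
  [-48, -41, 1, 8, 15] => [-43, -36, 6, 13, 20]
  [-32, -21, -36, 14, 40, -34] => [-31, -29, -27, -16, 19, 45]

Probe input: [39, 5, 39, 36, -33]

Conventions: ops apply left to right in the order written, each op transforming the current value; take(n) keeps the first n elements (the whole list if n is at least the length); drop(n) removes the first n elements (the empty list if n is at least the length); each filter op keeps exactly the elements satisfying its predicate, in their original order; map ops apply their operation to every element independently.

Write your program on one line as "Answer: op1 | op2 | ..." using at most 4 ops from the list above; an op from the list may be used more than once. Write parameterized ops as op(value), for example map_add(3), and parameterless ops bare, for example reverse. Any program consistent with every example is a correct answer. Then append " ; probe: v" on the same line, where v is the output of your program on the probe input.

map_add(-2) | sort_asc | map_add(7) ; probe: [-28, 10, 41, 44, 44]

Check, running the answer program on each example:
  [-42, 43, 27, -38, -10, 45] -> [-44, 41, 25, -40, -12, 43] -> [-44, -40, -12, 25, 41, 43] -> [-37, -33, -5, 32, 48, 50]
  [34, -18, -24, 31, -3, -15, -18, 25] -> [32, -20, -26, 29, -5, -17, -20, 23] -> [-26, -20, -20, -17, -5, 23, 29, 32] -> [-19, -13, -13, -10, 2, 30, 36, 39]
  [-48, -41, 1, 8, 15] -> [-50, -43, -1, 6, 13] -> [-50, -43, -1, 6, 13] -> [-43, -36, 6, 13, 20]
  [-32, -21, -36, 14, 40, -34] -> [-34, -23, -38, 12, 38, -36] -> [-38, -36, -34, -23, 12, 38] -> [-31, -29, -27, -16, 19, 45]
  probe: [39, 5, 39, 36, -33] -> [37, 3, 37, 34, -35] -> [-35, 3, 34, 37, 37] -> [-28, 10, 41, 44, 44]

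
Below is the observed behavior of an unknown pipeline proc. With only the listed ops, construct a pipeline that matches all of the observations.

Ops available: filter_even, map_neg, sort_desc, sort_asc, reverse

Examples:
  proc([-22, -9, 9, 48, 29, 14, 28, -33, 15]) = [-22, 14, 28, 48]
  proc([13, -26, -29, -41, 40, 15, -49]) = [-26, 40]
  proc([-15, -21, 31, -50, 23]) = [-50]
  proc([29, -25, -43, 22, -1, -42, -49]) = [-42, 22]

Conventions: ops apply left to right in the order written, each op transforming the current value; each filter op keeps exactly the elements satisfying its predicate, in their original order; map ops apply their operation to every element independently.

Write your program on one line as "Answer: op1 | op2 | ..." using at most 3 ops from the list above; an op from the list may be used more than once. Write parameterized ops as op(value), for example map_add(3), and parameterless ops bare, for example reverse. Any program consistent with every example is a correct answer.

sort_asc | filter_even

Check, running the answer program on each example:
  [-22, -9, 9, 48, 29, 14, 28, -33, 15] -> [-33, -22, -9, 9, 14, 15, 28, 29, 48] -> [-22, 14, 28, 48]
  [13, -26, -29, -41, 40, 15, -49] -> [-49, -41, -29, -26, 13, 15, 40] -> [-26, 40]
  [-15, -21, 31, -50, 23] -> [-50, -21, -15, 23, 31] -> [-50]
  [29, -25, -43, 22, -1, -42, -49] -> [-49, -43, -42, -25, -1, 22, 29] -> [-42, 22]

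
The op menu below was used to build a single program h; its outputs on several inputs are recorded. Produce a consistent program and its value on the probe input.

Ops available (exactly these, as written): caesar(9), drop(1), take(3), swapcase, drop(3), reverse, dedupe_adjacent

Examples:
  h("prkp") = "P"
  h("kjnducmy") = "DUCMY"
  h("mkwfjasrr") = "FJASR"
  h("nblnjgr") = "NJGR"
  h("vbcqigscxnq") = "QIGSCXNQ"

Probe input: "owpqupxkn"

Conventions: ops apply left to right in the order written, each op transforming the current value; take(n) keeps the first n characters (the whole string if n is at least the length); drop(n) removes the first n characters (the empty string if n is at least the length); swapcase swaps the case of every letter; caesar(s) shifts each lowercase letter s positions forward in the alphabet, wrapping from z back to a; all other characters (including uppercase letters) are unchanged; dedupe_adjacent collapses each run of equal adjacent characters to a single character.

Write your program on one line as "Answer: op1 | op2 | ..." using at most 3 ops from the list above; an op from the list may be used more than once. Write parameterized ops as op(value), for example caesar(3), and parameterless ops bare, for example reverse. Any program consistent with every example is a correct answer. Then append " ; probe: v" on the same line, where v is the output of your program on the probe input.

dedupe_adjacent | drop(3) | swapcase ; probe: "QUPXKN"

Check, running the answer program on each example:
  "prkp" -> "prkp" -> "p" -> "P"
  "kjnducmy" -> "kjnducmy" -> "ducmy" -> "DUCMY"
  "mkwfjasrr" -> "mkwfjasr" -> "fjasr" -> "FJASR"
  "nblnjgr" -> "nblnjgr" -> "njgr" -> "NJGR"
  "vbcqigscxnq" -> "vbcqigscxnq" -> "qigscxnq" -> "QIGSCXNQ"
  probe: "owpqupxkn" -> "owpqupxkn" -> "qupxkn" -> "QUPXKN"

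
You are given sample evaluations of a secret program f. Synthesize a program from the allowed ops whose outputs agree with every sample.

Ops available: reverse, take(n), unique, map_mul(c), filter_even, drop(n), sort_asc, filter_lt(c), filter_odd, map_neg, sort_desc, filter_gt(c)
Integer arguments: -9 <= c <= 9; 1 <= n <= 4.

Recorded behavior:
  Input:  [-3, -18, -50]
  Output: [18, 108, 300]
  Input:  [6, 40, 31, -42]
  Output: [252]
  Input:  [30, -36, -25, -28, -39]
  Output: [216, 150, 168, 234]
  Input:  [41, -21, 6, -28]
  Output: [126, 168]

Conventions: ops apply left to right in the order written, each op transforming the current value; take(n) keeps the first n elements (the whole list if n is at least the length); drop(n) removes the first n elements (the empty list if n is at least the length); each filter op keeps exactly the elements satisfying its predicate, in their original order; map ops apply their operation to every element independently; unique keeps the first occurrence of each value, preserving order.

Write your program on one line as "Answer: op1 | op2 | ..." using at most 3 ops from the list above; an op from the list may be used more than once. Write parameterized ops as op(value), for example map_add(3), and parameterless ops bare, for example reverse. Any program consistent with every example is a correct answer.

filter_lt(7) | map_mul(-6) | filter_gt(-2)

Check, running the answer program on each example:
  [-3, -18, -50] -> [-3, -18, -50] -> [18, 108, 300] -> [18, 108, 300]
  [6, 40, 31, -42] -> [6, -42] -> [-36, 252] -> [252]
  [30, -36, -25, -28, -39] -> [-36, -25, -28, -39] -> [216, 150, 168, 234] -> [216, 150, 168, 234]
  [41, -21, 6, -28] -> [-21, 6, -28] -> [126, -36, 168] -> [126, 168]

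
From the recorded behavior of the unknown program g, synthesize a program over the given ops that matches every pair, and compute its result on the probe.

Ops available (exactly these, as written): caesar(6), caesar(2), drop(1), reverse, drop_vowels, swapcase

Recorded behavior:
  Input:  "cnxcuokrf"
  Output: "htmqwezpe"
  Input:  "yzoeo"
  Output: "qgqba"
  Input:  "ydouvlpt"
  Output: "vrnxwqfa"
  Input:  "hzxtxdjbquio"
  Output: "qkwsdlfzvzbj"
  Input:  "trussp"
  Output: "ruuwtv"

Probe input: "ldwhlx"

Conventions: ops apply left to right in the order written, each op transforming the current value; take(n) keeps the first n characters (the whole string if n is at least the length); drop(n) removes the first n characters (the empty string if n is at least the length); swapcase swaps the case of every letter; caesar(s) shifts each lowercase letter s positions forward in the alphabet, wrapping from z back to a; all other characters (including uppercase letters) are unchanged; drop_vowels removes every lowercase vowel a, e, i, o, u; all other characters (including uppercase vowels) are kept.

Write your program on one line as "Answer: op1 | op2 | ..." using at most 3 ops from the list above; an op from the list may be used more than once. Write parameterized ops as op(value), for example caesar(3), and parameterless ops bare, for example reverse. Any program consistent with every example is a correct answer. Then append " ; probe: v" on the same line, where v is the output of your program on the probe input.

caesar(2) | reverse ; probe: "znjyfn"

Check, running the answer program on each example:
  "cnxcuokrf" -> "epzewqmth" -> "htmqwezpe"
  "yzoeo" -> "abqgq" -> "qgqba"
  "ydouvlpt" -> "afqwxnrv" -> "vrnxwqfa"
  "hzxtxdjbquio" -> "jbzvzfldswkq" -> "qkwsdlfzvzbj"
  "trussp" -> "vtwuur" -> "ruuwtv"
  probe: "ldwhlx" -> "nfyjnz" -> "znjyfn"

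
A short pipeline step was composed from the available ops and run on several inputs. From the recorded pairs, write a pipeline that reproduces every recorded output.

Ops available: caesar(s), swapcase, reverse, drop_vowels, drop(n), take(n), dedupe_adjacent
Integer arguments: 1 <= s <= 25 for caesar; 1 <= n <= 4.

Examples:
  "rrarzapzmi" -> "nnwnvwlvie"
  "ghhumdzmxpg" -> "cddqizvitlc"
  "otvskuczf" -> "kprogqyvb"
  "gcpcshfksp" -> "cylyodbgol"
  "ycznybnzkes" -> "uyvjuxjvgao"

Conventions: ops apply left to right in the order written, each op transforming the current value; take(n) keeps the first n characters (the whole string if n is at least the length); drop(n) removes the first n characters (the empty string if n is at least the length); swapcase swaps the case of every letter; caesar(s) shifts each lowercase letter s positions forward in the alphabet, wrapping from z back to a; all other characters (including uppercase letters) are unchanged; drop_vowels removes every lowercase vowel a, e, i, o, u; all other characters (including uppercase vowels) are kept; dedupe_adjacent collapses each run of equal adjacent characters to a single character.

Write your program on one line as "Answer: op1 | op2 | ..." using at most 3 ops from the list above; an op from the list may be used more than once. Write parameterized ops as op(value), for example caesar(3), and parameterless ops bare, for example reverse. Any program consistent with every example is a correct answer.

caesar(14) | caesar(8)

Check, running the answer program on each example:
  "rrarzapzmi" -> "ffofnodnaw" -> "nnwnvwlvie"
  "ghhumdzmxpg" -> "uvviarnaldu" -> "cddqizvitlc"
  "otvskuczf" -> "chjgyiqnt" -> "kprogqyvb"
  "gcpcshfksp" -> "uqdqgvtygd" -> "cylyodbgol"
  "ycznybnzkes" -> "mqnbmpbnysg" -> "uyvjuxjvgao"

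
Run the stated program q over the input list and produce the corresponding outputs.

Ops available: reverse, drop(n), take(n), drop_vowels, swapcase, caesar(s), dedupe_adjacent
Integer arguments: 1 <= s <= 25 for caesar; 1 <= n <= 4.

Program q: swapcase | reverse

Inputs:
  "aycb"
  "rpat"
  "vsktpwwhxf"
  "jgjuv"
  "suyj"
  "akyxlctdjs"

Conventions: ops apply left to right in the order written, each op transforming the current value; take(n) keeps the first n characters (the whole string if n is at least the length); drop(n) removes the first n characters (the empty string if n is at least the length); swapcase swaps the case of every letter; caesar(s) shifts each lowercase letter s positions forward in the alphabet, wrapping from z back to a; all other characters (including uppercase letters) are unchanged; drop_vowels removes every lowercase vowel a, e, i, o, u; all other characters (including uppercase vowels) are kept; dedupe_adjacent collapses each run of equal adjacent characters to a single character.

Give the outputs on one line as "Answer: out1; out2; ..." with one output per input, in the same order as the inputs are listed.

"BCYA"; "TAPR"; "FXHWWPTKSV"; "VUJGJ"; "JYUS"; "SJDTCLXYKA"

Execution, op by op:
  "aycb" -> "AYCB" -> "BCYA"
  "rpat" -> "RPAT" -> "TAPR"
  "vsktpwwhxf" -> "VSKTPWWHXF" -> "FXHWWPTKSV"
  "jgjuv" -> "JGJUV" -> "VUJGJ"
  "suyj" -> "SUYJ" -> "JYUS"
  "akyxlctdjs" -> "AKYXLCTDJS" -> "SJDTCLXYKA"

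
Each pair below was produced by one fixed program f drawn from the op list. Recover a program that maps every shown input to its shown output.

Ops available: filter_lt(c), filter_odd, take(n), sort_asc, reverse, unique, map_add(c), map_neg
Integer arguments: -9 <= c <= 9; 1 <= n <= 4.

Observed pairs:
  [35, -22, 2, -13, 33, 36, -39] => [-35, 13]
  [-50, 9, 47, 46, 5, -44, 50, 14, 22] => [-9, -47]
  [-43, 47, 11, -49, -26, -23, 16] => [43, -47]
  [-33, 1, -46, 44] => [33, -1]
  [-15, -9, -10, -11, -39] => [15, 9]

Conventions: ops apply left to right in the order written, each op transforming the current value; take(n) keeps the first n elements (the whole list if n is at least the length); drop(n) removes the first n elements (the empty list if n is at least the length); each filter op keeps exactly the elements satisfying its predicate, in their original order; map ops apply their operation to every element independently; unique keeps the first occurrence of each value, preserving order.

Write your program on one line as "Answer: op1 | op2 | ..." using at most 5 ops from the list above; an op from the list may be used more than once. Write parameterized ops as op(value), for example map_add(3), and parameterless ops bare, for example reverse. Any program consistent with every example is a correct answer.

reverse | map_neg | filter_odd | reverse | take(2)

Check, running the answer program on each example:
  [35, -22, 2, -13, 33, 36, -39] -> [-39, 36, 33, -13, 2, -22, 35] -> [39, -36, -33, 13, -2, 22, -35] -> [39, -33, 13, -35] -> [-35, 13, -33, 39] -> [-35, 13]
  [-50, 9, 47, 46, 5, -44, 50, 14, 22] -> [22, 14, 50, -44, 5, 46, 47, 9, -50] -> [-22, -14, -50, 44, -5, -46, -47, -9, 50] -> [-5, -47, -9] -> [-9, -47, -5] -> [-9, -47]
  [-43, 47, 11, -49, -26, -23, 16] -> [16, -23, -26, -49, 11, 47, -43] -> [-16, 23, 26, 49, -11, -47, 43] -> [23, 49, -11, -47, 43] -> [43, -47, -11, 49, 23] -> [43, -47]
  [-33, 1, -46, 44] -> [44, -46, 1, -33] -> [-44, 46, -1, 33] -> [-1, 33] -> [33, -1] -> [33, -1]
  [-15, -9, -10, -11, -39] -> [-39, -11, -10, -9, -15] -> [39, 11, 10, 9, 15] -> [39, 11, 9, 15] -> [15, 9, 11, 39] -> [15, 9]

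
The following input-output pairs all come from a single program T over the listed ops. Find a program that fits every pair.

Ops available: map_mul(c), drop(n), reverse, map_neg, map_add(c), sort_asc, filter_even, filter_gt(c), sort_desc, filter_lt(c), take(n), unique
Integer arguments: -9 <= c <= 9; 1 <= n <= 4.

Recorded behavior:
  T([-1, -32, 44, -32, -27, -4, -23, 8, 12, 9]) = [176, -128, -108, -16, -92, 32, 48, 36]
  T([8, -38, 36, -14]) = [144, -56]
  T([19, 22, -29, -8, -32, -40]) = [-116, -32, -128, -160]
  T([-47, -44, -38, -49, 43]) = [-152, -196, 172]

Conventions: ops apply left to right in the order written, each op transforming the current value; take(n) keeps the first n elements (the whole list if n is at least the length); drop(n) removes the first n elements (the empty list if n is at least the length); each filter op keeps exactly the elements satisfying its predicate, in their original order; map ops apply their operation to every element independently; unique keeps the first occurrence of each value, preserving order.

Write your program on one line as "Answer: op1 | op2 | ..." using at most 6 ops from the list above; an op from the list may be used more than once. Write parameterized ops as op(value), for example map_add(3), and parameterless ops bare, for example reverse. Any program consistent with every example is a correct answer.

drop(2) | reverse | map_mul(-1) | reverse | map_mul(-4)

Check, running the answer program on each example:
  [-1, -32, 44, -32, -27, -4, -23, 8, 12, 9] -> [44, -32, -27, -4, -23, 8, 12, 9] -> [9, 12, 8, -23, -4, -27, -32, 44] -> [-9, -12, -8, 23, 4, 27, 32, -44] -> [-44, 32, 27, 4, 23, -8, -12, -9] -> [176, -128, -108, -16, -92, 32, 48, 36]
  [8, -38, 36, -14] -> [36, -14] -> [-14, 36] -> [14, -36] -> [-36, 14] -> [144, -56]
  [19, 22, -29, -8, -32, -40] -> [-29, -8, -32, -40] -> [-40, -32, -8, -29] -> [40, 32, 8, 29] -> [29, 8, 32, 40] -> [-116, -32, -128, -160]
  [-47, -44, -38, -49, 43] -> [-38, -49, 43] -> [43, -49, -38] -> [-43, 49, 38] -> [38, 49, -43] -> [-152, -196, 172]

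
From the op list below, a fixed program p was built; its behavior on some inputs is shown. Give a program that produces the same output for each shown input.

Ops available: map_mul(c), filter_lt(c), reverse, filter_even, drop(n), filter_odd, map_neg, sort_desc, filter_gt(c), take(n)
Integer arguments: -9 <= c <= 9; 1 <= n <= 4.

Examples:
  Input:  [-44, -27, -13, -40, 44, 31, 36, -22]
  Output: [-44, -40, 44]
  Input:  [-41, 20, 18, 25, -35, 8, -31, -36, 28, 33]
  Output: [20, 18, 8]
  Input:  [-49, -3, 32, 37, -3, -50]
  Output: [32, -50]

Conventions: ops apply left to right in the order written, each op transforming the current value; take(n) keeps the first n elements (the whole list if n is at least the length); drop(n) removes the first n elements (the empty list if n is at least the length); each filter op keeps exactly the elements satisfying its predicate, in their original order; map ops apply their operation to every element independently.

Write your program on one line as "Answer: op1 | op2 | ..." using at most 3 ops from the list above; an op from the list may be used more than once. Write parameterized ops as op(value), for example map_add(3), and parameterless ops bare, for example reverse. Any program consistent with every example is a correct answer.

filter_even | take(3)

Check, running the answer program on each example:
  [-44, -27, -13, -40, 44, 31, 36, -22] -> [-44, -40, 44, 36, -22] -> [-44, -40, 44]
  [-41, 20, 18, 25, -35, 8, -31, -36, 28, 33] -> [20, 18, 8, -36, 28] -> [20, 18, 8]
  [-49, -3, 32, 37, -3, -50] -> [32, -50] -> [32, -50]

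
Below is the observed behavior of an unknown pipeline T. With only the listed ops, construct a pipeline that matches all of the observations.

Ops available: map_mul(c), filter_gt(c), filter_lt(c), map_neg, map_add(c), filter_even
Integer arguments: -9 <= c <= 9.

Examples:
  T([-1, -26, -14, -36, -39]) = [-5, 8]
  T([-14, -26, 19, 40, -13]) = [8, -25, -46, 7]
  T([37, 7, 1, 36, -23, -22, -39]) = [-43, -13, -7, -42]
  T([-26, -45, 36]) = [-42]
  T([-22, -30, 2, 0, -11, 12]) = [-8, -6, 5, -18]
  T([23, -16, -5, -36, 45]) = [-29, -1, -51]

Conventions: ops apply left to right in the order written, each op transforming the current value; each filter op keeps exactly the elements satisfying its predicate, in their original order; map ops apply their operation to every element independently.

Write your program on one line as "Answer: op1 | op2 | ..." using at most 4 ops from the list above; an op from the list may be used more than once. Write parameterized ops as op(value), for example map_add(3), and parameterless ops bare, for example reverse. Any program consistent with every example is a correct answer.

map_add(8) | map_neg | filter_lt(7) | map_add(2)

Check, running the answer program on each example:
  [-1, -26, -14, -36, -39] -> [7, -18, -6, -28, -31] -> [-7, 18, 6, 28, 31] -> [-7, 6] -> [-5, 8]
  [-14, -26, 19, 40, -13] -> [-6, -18, 27, 48, -5] -> [6, 18, -27, -48, 5] -> [6, -27, -48, 5] -> [8, -25, -46, 7]
  [37, 7, 1, 36, -23, -22, -39] -> [45, 15, 9, 44, -15, -14, -31] -> [-45, -15, -9, -44, 15, 14, 31] -> [-45, -15, -9, -44] -> [-43, -13, -7, -42]
  [-26, -45, 36] -> [-18, -37, 44] -> [18, 37, -44] -> [-44] -> [-42]
  [-22, -30, 2, 0, -11, 12] -> [-14, -22, 10, 8, -3, 20] -> [14, 22, -10, -8, 3, -20] -> [-10, -8, 3, -20] -> [-8, -6, 5, -18]
  [23, -16, -5, -36, 45] -> [31, -8, 3, -28, 53] -> [-31, 8, -3, 28, -53] -> [-31, -3, -53] -> [-29, -1, -51]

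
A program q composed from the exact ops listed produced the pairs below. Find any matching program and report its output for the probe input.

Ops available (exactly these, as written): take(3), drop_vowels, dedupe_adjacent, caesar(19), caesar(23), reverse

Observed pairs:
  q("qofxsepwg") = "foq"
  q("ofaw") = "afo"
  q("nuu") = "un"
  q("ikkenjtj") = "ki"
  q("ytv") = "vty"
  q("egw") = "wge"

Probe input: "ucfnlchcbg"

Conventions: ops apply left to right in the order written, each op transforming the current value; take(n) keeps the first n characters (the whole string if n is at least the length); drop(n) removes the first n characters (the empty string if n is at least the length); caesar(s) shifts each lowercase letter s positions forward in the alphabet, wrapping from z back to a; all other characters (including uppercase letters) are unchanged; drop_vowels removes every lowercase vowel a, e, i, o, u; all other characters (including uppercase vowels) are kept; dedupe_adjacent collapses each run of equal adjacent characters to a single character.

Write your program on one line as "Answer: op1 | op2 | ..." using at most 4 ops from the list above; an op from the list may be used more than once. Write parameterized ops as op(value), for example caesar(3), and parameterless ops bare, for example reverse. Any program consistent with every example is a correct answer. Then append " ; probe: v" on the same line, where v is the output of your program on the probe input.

take(3) | dedupe_adjacent | reverse ; probe: "fcu"

Check, running the answer program on each example:
  "qofxsepwg" -> "qof" -> "qof" -> "foq"
  "ofaw" -> "ofa" -> "ofa" -> "afo"
  "nuu" -> "nuu" -> "nu" -> "un"
  "ikkenjtj" -> "ikk" -> "ik" -> "ki"
  "ytv" -> "ytv" -> "ytv" -> "vty"
  "egw" -> "egw" -> "egw" -> "wge"
  probe: "ucfnlchcbg" -> "ucf" -> "ucf" -> "fcu"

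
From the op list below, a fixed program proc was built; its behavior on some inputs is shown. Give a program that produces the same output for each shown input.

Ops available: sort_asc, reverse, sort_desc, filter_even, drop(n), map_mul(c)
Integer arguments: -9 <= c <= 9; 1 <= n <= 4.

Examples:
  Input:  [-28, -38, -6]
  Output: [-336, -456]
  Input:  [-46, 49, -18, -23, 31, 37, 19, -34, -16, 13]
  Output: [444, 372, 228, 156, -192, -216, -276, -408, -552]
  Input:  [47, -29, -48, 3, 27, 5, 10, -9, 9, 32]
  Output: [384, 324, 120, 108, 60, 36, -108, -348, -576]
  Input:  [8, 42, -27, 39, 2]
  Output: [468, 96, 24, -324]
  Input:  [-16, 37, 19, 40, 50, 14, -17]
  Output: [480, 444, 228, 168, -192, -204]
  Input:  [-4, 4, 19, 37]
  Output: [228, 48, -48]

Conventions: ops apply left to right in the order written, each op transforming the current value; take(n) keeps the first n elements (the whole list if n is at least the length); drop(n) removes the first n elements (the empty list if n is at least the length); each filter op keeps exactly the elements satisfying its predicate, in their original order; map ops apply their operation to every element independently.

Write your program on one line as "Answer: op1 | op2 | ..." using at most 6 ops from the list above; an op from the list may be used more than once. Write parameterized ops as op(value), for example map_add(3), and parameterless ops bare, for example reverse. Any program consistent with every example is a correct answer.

reverse | sort_desc | map_mul(2) | map_mul(6) | drop(1)

Check, running the answer program on each example:
  [-28, -38, -6] -> [-6, -38, -28] -> [-6, -28, -38] -> [-12, -56, -76] -> [-72, -336, -456] -> [-336, -456]
  [-46, 49, -18, -23, 31, 37, 19, -34, -16, 13] -> [13, -16, -34, 19, 37, 31, -23, -18, 49, -46] -> [49, 37, 31, 19, 13, -16, -18, -23, -34, -46] -> [98, 74, 62, 38, 26, -32, -36, -46, -68, -92] -> [588, 444, 372, 228, 156, -192, -216, -276, -408, -552] -> [444, 372, 228, 156, -192, -216, -276, -408, -552]
  [47, -29, -48, 3, 27, 5, 10, -9, 9, 32] -> [32, 9, -9, 10, 5, 27, 3, -48, -29, 47] -> [47, 32, 27, 10, 9, 5, 3, -9, -29, -48] -> [94, 64, 54, 20, 18, 10, 6, -18, -58, -96] -> [564, 384, 324, 120, 108, 60, 36, -108, -348, -576] -> [384, 324, 120, 108, 60, 36, -108, -348, -576]
  [8, 42, -27, 39, 2] -> [2, 39, -27, 42, 8] -> [42, 39, 8, 2, -27] -> [84, 78, 16, 4, -54] -> [504, 468, 96, 24, -324] -> [468, 96, 24, -324]
  [-16, 37, 19, 40, 50, 14, -17] -> [-17, 14, 50, 40, 19, 37, -16] -> [50, 40, 37, 19, 14, -16, -17] -> [100, 80, 74, 38, 28, -32, -34] -> [600, 480, 444, 228, 168, -192, -204] -> [480, 444, 228, 168, -192, -204]
  [-4, 4, 19, 37] -> [37, 19, 4, -4] -> [37, 19, 4, -4] -> [74, 38, 8, -8] -> [444, 228, 48, -48] -> [228, 48, -48]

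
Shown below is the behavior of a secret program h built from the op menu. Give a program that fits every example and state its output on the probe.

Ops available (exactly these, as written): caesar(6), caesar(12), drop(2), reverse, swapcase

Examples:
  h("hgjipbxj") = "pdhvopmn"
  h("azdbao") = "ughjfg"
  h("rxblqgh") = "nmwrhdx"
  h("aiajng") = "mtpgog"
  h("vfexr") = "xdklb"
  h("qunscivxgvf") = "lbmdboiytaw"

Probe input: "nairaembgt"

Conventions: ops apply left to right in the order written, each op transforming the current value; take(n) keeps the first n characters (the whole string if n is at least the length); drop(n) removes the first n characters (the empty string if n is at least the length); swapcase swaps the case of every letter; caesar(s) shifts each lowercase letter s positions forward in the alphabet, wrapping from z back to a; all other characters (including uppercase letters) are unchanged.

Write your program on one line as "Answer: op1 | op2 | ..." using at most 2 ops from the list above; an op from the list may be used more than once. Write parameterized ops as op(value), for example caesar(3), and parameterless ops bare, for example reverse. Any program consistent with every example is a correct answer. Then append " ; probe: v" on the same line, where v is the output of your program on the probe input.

caesar(6) | reverse ; probe: "zmhskgxogt"

Check, running the answer program on each example:
  "hgjipbxj" -> "nmpovhdp" -> "pdhvopmn"
  "azdbao" -> "gfjhgu" -> "ughjfg"
  "rxblqgh" -> "xdhrwmn" -> "nmwrhdx"
  "aiajng" -> "gogptm" -> "mtpgog"
  "vfexr" -> "blkdx" -> "xdklb"
  "qunscivxgvf" -> "watyiobdmbl" -> "lbmdboiytaw"
  probe: "nairaembgt" -> "tgoxgkshmz" -> "zmhskgxogt"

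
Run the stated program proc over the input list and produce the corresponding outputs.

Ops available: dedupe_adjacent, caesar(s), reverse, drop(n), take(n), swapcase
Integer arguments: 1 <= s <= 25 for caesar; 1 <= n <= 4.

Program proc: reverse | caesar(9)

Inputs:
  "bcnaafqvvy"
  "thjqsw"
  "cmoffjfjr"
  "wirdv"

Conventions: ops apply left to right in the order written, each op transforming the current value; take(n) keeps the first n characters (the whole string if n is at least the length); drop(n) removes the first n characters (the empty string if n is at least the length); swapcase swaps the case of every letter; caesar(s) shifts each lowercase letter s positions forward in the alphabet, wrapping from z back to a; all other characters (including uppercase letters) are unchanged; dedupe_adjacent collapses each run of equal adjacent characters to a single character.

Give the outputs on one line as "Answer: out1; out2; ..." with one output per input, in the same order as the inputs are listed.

"heezojjwlk"; "fbzsqc"; "asosooxvl"; "emarf"

Execution, op by op:
  "bcnaafqvvy" -> "yvvqfaancb" -> "heezojjwlk"
  "thjqsw" -> "wsqjht" -> "fbzsqc"
  "cmoffjfjr" -> "rjfjffomc" -> "asosooxvl"
  "wirdv" -> "vdriw" -> "emarf"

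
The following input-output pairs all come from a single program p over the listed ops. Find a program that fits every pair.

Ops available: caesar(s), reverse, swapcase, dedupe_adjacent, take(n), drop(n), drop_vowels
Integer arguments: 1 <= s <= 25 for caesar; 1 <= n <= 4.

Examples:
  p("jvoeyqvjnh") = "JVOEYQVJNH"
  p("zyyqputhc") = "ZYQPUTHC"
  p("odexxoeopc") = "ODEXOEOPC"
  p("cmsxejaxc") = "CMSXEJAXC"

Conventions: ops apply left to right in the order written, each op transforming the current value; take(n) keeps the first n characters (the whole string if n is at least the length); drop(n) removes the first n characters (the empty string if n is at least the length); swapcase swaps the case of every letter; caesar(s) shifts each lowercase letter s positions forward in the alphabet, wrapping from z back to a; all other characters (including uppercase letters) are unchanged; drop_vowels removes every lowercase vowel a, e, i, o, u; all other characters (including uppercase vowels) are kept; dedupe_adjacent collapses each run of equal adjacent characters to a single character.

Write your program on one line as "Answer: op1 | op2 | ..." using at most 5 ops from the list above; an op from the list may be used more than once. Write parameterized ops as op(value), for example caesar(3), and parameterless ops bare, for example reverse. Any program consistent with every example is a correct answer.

reverse | dedupe_adjacent | swapcase | reverse

Check, running the answer program on each example:
  "jvoeyqvjnh" -> "hnjvqyeovj" -> "hnjvqyeovj" -> "HNJVQYEOVJ" -> "JVOEYQVJNH"
  "zyyqputhc" -> "chtupqyyz" -> "chtupqyz" -> "CHTUPQYZ" -> "ZYQPUTHC"
  "odexxoeopc" -> "cpoeoxxedo" -> "cpoeoxedo" -> "CPOEOXEDO" -> "ODEXOEOPC"
  "cmsxejaxc" -> "cxajexsmc" -> "cxajexsmc" -> "CXAJEXSMC" -> "CMSXEJAXC"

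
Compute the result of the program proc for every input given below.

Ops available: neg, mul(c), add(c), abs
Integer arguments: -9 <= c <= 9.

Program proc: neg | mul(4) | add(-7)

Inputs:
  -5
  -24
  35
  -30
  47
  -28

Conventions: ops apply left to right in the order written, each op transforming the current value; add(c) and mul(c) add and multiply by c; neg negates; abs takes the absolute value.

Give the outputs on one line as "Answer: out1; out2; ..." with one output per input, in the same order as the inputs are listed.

Execution, op by op:
  -5 -> 5 -> 20 -> 13
  -24 -> 24 -> 96 -> 89
  35 -> -35 -> -140 -> -147
  -30 -> 30 -> 120 -> 113
  47 -> -47 -> -188 -> -195
  -28 -> 28 -> 112 -> 105

13; 89; -147; 113; -195; 105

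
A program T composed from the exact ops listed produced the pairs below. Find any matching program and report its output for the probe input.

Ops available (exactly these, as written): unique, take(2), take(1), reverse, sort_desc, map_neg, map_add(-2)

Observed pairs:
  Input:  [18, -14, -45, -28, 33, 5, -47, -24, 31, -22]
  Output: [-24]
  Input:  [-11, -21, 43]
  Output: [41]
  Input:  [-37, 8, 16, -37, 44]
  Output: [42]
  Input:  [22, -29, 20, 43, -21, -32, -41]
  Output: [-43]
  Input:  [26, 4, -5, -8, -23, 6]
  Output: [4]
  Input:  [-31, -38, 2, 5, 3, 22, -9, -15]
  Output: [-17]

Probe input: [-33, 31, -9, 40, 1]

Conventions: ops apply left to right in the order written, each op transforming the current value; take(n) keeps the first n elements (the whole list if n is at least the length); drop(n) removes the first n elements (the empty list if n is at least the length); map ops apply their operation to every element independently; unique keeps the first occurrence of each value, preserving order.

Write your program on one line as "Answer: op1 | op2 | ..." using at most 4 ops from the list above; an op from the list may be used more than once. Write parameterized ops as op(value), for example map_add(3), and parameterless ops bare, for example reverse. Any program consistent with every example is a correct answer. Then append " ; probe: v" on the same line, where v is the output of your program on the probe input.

reverse | take(1) | map_add(-2) ; probe: [-1]

Check, running the answer program on each example:
  [18, -14, -45, -28, 33, 5, -47, -24, 31, -22] -> [-22, 31, -24, -47, 5, 33, -28, -45, -14, 18] -> [-22] -> [-24]
  [-11, -21, 43] -> [43, -21, -11] -> [43] -> [41]
  [-37, 8, 16, -37, 44] -> [44, -37, 16, 8, -37] -> [44] -> [42]
  [22, -29, 20, 43, -21, -32, -41] -> [-41, -32, -21, 43, 20, -29, 22] -> [-41] -> [-43]
  [26, 4, -5, -8, -23, 6] -> [6, -23, -8, -5, 4, 26] -> [6] -> [4]
  [-31, -38, 2, 5, 3, 22, -9, -15] -> [-15, -9, 22, 3, 5, 2, -38, -31] -> [-15] -> [-17]
  probe: [-33, 31, -9, 40, 1] -> [1, 40, -9, 31, -33] -> [1] -> [-1]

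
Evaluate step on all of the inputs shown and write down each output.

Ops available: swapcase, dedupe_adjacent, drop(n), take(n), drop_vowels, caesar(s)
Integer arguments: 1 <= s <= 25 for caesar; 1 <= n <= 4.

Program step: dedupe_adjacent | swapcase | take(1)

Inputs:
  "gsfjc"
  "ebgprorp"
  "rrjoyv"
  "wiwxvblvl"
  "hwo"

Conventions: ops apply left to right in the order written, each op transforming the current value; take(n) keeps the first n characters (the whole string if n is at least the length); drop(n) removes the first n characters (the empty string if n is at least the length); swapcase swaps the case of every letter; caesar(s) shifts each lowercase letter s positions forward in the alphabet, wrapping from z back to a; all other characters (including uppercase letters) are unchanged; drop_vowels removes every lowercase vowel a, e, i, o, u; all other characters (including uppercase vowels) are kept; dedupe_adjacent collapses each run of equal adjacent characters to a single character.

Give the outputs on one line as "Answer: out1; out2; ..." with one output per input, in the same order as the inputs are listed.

"G"; "E"; "R"; "W"; "H"

Execution, op by op:
  "gsfjc" -> "gsfjc" -> "GSFJC" -> "G"
  "ebgprorp" -> "ebgprorp" -> "EBGPRORP" -> "E"
  "rrjoyv" -> "rjoyv" -> "RJOYV" -> "R"
  "wiwxvblvl" -> "wiwxvblvl" -> "WIWXVBLVL" -> "W"
  "hwo" -> "hwo" -> "HWO" -> "H"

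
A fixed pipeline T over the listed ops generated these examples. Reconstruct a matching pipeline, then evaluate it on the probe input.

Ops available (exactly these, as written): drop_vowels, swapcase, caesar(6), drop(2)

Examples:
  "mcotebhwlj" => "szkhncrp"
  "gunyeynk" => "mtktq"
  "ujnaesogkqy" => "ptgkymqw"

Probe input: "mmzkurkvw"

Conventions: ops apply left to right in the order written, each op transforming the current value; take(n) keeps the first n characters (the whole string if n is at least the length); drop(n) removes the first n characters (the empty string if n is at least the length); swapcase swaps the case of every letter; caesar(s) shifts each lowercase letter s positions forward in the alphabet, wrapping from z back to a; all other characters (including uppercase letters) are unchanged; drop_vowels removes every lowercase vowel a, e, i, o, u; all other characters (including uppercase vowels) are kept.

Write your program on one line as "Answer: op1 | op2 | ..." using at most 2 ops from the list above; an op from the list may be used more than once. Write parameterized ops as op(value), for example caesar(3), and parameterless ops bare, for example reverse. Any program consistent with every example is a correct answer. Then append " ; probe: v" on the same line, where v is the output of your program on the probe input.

caesar(6) | drop_vowels ; probe: "ssfqxqbc"

Check, running the answer program on each example:
  "mcotebhwlj" -> "siuzkhncrp" -> "szkhncrp"
  "gunyeynk" -> "mateketq" -> "mtktq"
  "ujnaesogkqy" -> "aptgkyumqwe" -> "ptgkymqw"
  probe: "mmzkurkvw" -> "ssfqaxqbc" -> "ssfqxqbc"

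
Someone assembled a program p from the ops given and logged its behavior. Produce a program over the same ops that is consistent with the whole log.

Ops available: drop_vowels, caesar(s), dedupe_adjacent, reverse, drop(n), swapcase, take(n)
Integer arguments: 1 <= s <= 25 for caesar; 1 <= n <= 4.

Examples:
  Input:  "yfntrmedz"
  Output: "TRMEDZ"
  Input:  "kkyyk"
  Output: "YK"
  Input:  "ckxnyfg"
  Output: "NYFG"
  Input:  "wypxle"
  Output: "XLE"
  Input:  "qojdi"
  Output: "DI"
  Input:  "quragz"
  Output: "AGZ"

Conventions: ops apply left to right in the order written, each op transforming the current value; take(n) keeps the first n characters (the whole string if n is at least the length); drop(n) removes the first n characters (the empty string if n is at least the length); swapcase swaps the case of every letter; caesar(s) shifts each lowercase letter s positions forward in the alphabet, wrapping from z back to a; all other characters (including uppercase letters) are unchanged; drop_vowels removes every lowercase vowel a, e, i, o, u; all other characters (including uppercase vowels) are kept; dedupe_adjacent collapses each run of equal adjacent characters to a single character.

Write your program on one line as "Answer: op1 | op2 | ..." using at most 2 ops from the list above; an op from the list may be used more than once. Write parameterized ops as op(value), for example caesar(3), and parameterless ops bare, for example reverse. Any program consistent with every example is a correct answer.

drop(3) | swapcase

Check, running the answer program on each example:
  "yfntrmedz" -> "trmedz" -> "TRMEDZ"
  "kkyyk" -> "yk" -> "YK"
  "ckxnyfg" -> "nyfg" -> "NYFG"
  "wypxle" -> "xle" -> "XLE"
  "qojdi" -> "di" -> "DI"
  "quragz" -> "agz" -> "AGZ"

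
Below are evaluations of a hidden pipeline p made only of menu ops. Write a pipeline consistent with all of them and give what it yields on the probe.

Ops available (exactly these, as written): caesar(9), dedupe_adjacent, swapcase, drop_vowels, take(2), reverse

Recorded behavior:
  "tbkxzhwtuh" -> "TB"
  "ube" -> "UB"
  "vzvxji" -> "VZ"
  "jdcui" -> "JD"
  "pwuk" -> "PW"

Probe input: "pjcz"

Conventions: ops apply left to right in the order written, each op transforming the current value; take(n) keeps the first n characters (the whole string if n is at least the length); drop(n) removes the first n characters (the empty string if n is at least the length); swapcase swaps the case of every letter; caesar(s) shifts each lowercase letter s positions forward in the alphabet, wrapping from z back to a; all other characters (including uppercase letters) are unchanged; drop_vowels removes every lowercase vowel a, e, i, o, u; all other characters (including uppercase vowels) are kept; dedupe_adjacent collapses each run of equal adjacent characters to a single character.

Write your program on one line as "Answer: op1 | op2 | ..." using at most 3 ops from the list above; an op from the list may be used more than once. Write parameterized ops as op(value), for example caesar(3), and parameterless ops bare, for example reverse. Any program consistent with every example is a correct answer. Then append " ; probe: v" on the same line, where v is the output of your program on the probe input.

take(2) | swapcase ; probe: "PJ"

Check, running the answer program on each example:
  "tbkxzhwtuh" -> "tb" -> "TB"
  "ube" -> "ub" -> "UB"
  "vzvxji" -> "vz" -> "VZ"
  "jdcui" -> "jd" -> "JD"
  "pwuk" -> "pw" -> "PW"
  probe: "pjcz" -> "pj" -> "PJ"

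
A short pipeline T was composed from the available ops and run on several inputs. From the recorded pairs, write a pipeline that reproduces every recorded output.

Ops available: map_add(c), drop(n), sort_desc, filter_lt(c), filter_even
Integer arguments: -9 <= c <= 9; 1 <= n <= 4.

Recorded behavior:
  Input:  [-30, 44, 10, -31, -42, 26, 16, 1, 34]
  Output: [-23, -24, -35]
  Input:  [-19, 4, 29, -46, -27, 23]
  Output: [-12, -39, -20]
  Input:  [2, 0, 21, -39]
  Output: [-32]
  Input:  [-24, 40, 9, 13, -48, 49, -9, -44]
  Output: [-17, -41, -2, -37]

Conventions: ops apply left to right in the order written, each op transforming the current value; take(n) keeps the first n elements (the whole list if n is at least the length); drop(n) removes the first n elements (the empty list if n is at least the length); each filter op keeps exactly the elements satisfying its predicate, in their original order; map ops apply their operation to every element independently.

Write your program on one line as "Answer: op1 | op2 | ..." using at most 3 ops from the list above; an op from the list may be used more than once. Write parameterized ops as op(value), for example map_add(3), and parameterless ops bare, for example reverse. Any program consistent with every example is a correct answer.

filter_lt(7) | filter_lt(-3) | map_add(7)

Check, running the answer program on each example:
  [-30, 44, 10, -31, -42, 26, 16, 1, 34] -> [-30, -31, -42, 1] -> [-30, -31, -42] -> [-23, -24, -35]
  [-19, 4, 29, -46, -27, 23] -> [-19, 4, -46, -27] -> [-19, -46, -27] -> [-12, -39, -20]
  [2, 0, 21, -39] -> [2, 0, -39] -> [-39] -> [-32]
  [-24, 40, 9, 13, -48, 49, -9, -44] -> [-24, -48, -9, -44] -> [-24, -48, -9, -44] -> [-17, -41, -2, -37]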